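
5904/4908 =492/409 = 1.20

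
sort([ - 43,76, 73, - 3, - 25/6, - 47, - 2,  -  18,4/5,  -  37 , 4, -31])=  [ - 47, - 43,- 37,  -  31,-18,  -  25/6,  -  3,  -  2,4/5 , 4,73 , 76]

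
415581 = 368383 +47198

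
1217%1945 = 1217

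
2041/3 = 680 + 1/3  =  680.33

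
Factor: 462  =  2^1*3^1*7^1*11^1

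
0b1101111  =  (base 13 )87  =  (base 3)11010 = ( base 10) 111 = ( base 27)43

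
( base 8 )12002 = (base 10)5122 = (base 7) 20635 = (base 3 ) 21000201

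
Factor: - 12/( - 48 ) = 2^( - 2)=1/4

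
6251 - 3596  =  2655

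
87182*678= 59109396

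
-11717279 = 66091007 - 77808286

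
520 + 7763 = 8283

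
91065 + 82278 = 173343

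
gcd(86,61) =1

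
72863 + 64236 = 137099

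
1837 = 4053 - 2216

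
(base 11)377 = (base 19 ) 14A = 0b110111111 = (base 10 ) 447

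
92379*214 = 19769106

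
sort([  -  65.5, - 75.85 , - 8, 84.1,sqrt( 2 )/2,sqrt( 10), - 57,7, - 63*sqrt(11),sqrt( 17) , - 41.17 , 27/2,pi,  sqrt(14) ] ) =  [-63*sqrt(11), - 75.85, - 65.5, - 57,-41.17, - 8  ,  sqrt( 2)/2,pi,sqrt ( 10),  sqrt( 14),sqrt(17),7,27/2, 84.1 ]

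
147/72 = 2 + 1/24 = 2.04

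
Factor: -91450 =  -  2^1*5^2* 31^1*59^1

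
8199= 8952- 753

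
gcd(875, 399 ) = 7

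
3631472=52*69836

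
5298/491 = 5298/491 = 10.79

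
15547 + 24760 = 40307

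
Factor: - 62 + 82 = 2^2*5^1 =20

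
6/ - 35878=-3/17939 = - 0.00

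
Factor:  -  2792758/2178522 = -3^ (-3)*29^1*179^1*269^1*40343^(-1)=- 1396379/1089261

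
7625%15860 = 7625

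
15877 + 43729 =59606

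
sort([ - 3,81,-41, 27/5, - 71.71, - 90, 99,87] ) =[  -  90, - 71.71, - 41, - 3, 27/5, 81,  87, 99]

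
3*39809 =119427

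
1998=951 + 1047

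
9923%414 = 401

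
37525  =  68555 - 31030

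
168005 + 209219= 377224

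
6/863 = 6/863 =0.01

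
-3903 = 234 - 4137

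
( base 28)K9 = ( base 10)569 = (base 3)210002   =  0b1000111001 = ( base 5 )4234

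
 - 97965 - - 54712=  - 43253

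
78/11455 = 78/11455 = 0.01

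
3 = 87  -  84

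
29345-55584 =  -26239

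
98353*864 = 84976992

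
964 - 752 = 212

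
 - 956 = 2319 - 3275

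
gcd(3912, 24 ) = 24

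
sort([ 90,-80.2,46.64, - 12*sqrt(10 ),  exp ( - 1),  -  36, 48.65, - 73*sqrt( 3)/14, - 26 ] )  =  [ - 80.2, - 12*sqrt( 10 ), - 36, - 26, - 73*sqrt (3)/14,  exp( - 1), 46.64,  48.65,90 ]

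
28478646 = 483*58962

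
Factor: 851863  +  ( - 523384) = 328479 = 3^1*223^1*491^1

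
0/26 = 0= 0.00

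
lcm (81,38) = 3078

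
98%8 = 2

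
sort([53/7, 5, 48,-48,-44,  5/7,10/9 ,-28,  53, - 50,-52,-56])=[-56, - 52, - 50, - 48, - 44, - 28, 5/7,10/9,5, 53/7 , 48, 53]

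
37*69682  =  2578234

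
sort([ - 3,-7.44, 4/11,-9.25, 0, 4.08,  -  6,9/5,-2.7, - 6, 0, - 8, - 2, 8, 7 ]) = [ - 9.25,- 8,-7.44,-6, -6,-3, - 2.7 ,-2, 0, 0,4/11, 9/5,  4.08,7, 8]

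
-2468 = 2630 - 5098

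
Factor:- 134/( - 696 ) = 2^( - 2 ) * 3^( - 1)* 29^( - 1)*67^1 = 67/348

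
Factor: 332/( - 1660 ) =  - 5^ ( - 1)= - 1/5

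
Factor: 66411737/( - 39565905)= - 3^ (-1 )*5^( - 1)*7^1*43^1* 61^1*103^(-1)*3617^1*25609^(-1 ) 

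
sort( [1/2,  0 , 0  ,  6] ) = [ 0,0, 1/2, 6 ]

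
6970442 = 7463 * 934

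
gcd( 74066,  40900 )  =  2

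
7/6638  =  7/6638=0.00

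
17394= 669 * 26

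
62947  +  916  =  63863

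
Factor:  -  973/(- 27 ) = 3^( - 3 )*7^1*139^1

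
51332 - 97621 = -46289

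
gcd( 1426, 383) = 1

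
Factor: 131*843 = 110433 = 3^1*131^1*281^1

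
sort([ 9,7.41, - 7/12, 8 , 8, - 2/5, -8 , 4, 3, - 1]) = [ - 8, - 1,-7/12, - 2/5,3, 4, 7.41 , 8,8, 9 ] 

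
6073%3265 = 2808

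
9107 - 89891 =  - 80784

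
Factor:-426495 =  -3^1*5^1*28433^1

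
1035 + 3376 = 4411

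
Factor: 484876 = 2^2*7^1*17317^1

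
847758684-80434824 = 767323860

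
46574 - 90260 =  - 43686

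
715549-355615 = 359934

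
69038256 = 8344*8274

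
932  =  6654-5722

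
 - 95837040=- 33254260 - 62582780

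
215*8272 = 1778480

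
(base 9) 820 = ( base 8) 1232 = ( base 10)666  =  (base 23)15m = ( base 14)358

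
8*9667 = 77336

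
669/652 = 1 + 17/652 = 1.03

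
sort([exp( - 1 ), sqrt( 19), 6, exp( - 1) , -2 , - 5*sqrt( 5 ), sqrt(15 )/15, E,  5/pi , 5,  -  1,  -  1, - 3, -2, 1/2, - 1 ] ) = [-5*  sqrt ( 5) , - 3, - 2,- 2,-1,-1, - 1, sqrt ( 15)/15, exp( - 1), exp (- 1), 1/2,5/pi, E,sqrt( 19), 5, 6 ] 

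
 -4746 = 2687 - 7433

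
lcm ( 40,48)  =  240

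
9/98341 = 9/98341= 0.00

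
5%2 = 1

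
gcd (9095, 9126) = 1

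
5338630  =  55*97066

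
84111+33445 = 117556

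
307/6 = 307/6 = 51.17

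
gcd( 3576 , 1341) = 447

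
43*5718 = 245874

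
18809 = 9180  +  9629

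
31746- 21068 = 10678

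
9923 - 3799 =6124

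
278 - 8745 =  - 8467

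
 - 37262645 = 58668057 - 95930702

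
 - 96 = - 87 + -9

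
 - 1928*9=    - 17352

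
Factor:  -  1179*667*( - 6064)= 2^4*3^2*23^1*29^1*131^1 * 379^1= 4768687152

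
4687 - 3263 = 1424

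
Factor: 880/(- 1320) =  - 2/3 = - 2^1*3^ ( - 1) 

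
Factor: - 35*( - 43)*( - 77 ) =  - 115885 = - 5^1*7^2*11^1*43^1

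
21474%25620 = 21474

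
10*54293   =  542930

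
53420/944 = 13355/236  =  56.59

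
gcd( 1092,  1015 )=7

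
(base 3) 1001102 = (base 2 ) 1011111111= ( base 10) 767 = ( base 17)2b2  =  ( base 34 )MJ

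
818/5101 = 818/5101  =  0.16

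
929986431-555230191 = 374756240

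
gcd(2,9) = 1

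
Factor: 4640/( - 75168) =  - 3^( - 4)*5^1 = - 5/81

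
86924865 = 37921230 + 49003635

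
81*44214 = 3581334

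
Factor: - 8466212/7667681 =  - 2^2*7^ (-1)*67^ ( - 1)  *139^1*15227^1*16349^(-1 )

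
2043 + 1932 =3975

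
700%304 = 92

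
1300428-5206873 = -3906445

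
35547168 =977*36384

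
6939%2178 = 405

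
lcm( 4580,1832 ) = 9160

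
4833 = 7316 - 2483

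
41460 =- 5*( - 8292)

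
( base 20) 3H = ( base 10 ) 77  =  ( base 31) 2f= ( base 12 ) 65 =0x4d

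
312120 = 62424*5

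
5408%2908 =2500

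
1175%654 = 521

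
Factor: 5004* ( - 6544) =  - 2^6 * 3^2* 139^1 * 409^1=- 32746176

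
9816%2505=2301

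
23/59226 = 23/59226 = 0.00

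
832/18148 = 16/349 = 0.05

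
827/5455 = 827/5455 = 0.15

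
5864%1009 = 819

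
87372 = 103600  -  16228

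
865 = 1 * 865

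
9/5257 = 9/5257= 0.00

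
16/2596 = 4/649  =  0.01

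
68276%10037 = 8054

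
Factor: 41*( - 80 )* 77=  - 2^4 * 5^1*7^1 * 11^1* 41^1 = - 252560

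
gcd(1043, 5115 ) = 1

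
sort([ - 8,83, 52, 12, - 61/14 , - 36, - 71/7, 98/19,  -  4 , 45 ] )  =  [ - 36, - 71/7,  -  8, - 61/14, - 4, 98/19, 12  ,  45, 52  ,  83]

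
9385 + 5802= 15187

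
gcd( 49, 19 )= 1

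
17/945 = 17/945 = 0.02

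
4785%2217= 351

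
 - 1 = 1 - 2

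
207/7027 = 207/7027 = 0.03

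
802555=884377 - 81822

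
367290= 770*477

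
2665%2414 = 251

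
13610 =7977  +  5633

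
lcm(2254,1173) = 114954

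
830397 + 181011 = 1011408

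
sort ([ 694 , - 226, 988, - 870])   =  [ - 870, - 226,694, 988]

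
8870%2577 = 1139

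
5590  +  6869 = 12459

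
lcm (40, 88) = 440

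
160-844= - 684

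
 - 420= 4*( - 105 ) 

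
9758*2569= 25068302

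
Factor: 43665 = 3^1*5^1 *41^1 * 71^1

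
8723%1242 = 29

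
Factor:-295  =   - 5^1*59^1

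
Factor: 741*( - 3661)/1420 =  - 2712801/1420 = - 2^( - 2)*3^1 * 5^( - 1)*7^1*13^1*19^1*71^ (-1)*523^1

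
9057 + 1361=10418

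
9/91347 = 3/30449 = 0.00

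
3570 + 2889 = 6459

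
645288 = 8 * 80661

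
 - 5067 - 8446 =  - 13513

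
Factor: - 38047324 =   -  2^2*7^2*194119^1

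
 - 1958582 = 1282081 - 3240663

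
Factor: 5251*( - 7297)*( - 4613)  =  176754231311 =7^1*59^1*89^1*659^1*7297^1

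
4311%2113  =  85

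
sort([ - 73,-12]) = [ - 73, - 12 ]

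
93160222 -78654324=14505898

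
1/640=1/640  =  0.00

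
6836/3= 2278+2/3 = 2278.67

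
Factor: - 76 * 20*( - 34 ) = 2^5*5^1*17^1*19^1 =51680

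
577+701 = 1278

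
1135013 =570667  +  564346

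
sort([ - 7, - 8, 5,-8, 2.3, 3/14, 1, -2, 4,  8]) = [ - 8, -8,  -  7, - 2, 3/14, 1, 2.3, 4,5,8] 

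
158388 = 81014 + 77374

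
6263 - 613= 5650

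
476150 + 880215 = 1356365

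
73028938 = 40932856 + 32096082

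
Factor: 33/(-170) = -2^( - 1 )*3^1 * 5^( - 1) * 11^1* 17^(-1) 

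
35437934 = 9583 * 3698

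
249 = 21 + 228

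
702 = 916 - 214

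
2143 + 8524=10667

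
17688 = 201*88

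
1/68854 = 1/68854 = 0.00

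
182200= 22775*8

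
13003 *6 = 78018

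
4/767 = 4/767=0.01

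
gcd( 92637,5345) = 1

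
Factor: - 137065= - 5^1 *79^1 *347^1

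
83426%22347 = 16385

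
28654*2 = 57308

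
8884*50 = 444200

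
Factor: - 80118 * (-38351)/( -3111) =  - 2^1 * 3^1 * 17^(- 1 )*  61^( - 1)*4451^1* 38351^1 = - 1024201806/1037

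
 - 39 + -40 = - 79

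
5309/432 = 12  +  125/432 = 12.29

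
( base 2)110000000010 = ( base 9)4185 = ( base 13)1526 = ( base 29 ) 3J0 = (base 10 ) 3074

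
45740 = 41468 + 4272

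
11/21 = 11/21 = 0.52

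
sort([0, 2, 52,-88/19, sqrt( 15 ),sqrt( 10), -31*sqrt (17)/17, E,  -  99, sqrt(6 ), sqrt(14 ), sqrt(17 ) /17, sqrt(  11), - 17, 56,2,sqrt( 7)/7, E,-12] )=[-99,  -  17, - 12, - 31*sqrt( 17 ) /17,  -  88/19, 0,sqrt ( 17)/17, sqrt ( 7)/7, 2,  2, sqrt( 6), E, E, sqrt(10 ), sqrt(11), sqrt(14), sqrt (15 ),  52,56 ] 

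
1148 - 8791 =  - 7643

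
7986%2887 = 2212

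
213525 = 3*71175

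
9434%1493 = 476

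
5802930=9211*630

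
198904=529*376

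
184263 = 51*3613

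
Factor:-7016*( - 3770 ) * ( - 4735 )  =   - 125242265200=-2^4  *  5^2*13^1*29^1*877^1*947^1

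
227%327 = 227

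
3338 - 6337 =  - 2999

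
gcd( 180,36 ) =36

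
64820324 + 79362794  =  144183118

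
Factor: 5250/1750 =3= 3^1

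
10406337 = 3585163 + 6821174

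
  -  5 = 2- 7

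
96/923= 96/923 = 0.10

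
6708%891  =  471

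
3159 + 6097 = 9256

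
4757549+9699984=14457533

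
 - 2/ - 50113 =2/50113 = 0.00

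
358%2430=358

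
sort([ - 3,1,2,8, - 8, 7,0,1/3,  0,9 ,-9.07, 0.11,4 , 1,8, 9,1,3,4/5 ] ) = [ - 9.07, - 8, - 3 , 0, 0,0.11,1/3,4/5,1,1, 1,2, 3 , 4,7, 8,8,9, 9]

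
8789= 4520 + 4269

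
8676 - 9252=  -576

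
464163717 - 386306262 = 77857455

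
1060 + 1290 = 2350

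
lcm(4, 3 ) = 12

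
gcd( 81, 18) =9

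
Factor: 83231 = 83231^1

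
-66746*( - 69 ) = 4605474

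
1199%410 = 379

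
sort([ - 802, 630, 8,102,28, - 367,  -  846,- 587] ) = [ - 846, - 802,-587,- 367,8, 28 , 102, 630] 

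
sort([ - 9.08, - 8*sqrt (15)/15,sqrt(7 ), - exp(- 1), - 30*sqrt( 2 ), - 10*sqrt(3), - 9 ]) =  [ - 30*sqrt (2) ,-10*sqrt( 3),-9.08, - 9, - 8*sqrt(15)/15,- exp ( -1) , sqrt(7 )] 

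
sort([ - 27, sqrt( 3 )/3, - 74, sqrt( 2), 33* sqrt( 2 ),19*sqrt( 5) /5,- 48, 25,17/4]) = [ - 74,  -  48, - 27,sqrt( 3) /3 , sqrt( 2 ), 17/4, 19*sqrt(5 ) /5, 25,33 * sqrt( 2 )]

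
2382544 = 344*6926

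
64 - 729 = -665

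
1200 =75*16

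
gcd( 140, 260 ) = 20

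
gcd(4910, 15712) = 982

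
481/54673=481/54673=0.01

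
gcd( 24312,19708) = 4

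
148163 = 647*229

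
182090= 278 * 655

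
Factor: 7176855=3^1*5^1 * 7^1*68351^1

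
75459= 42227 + 33232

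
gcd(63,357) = 21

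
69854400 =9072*7700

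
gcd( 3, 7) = 1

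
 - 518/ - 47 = 11 + 1/47= 11.02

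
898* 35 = 31430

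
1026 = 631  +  395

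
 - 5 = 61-66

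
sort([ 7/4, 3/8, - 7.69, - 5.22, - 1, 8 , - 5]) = [-7.69, -5.22, - 5, - 1,3/8 , 7/4,8 ] 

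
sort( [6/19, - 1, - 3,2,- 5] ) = [-5, - 3, - 1,6/19,2 ] 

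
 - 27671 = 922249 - 949920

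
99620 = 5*19924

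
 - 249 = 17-266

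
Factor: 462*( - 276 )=-127512= -2^3*3^2*7^1*11^1*23^1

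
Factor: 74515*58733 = 4376489495=5^1*7^1*2129^1*58733^1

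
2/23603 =2/23603 = 0.00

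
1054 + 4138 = 5192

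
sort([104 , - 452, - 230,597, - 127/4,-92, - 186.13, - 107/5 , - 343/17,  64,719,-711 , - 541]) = [ - 711, - 541, - 452, - 230 , - 186.13,- 92,-127/4, - 107/5, - 343/17,  64,104, 597, 719]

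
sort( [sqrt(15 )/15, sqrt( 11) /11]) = [sqrt( 15)/15,sqrt( 11 )/11] 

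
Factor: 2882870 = 2^1 *5^1 * 19^1*15173^1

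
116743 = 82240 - -34503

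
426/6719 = 426/6719 = 0.06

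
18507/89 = 207 + 84/89 = 207.94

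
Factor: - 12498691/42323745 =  - 3^( - 1)*5^ ( - 1)* 37^(-1)*76259^( - 1)*12498691^1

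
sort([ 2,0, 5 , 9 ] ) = [0,2,5, 9 ]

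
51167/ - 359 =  - 51167/359 = -142.53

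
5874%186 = 108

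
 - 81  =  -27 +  - 54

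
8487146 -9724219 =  - 1237073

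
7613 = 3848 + 3765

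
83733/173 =484 + 1/173 = 484.01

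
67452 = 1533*44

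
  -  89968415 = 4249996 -94218411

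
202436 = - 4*( - 50609)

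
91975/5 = 18395=18395.00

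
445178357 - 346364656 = 98813701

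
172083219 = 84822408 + 87260811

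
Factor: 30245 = 5^1 * 23^1*263^1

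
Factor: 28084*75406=2^3*7^1*17^1*37^1 *59^1*1019^1 = 2117702104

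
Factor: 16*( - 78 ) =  - 2^5 * 3^1*13^1 = - 1248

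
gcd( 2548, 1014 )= 26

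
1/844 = 1/844 = 0.00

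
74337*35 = 2601795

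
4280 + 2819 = 7099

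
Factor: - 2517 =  - 3^1*839^1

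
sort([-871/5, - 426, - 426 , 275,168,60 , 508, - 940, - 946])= [ - 946, - 940, - 426,-426, - 871/5, 60, 168,275,508 ] 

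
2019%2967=2019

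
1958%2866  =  1958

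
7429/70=7429/70 = 106.13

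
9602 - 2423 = 7179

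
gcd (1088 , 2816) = 64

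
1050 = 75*14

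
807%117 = 105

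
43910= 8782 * 5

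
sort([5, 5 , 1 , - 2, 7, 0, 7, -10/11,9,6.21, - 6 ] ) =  [ - 6, -2, - 10/11,  0, 1 , 5 , 5, 6.21,7, 7, 9]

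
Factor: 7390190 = 2^1*5^1*499^1*1481^1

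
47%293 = 47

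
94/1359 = 94/1359 = 0.07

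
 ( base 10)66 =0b1000010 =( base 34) 1w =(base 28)2A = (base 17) 3f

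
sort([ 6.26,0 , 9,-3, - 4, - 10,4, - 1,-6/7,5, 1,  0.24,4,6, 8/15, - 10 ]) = [ - 10, - 10, - 4, - 3 , - 1 , - 6/7, 0,0.24, 8/15, 1, 4, 4, 5,  6,  6.26,  9]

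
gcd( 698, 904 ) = 2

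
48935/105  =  9787/21 = 466.05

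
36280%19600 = 16680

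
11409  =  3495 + 7914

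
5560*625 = 3475000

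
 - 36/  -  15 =2 + 2/5 = 2.40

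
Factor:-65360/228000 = - 2^(  -  1) * 3^ ( - 1 )*5^(-2)*43^1  =  - 43/150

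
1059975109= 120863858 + 939111251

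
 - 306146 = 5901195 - 6207341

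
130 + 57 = 187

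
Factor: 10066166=2^1*11^1*457553^1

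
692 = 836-144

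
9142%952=574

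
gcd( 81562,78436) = 2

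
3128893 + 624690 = 3753583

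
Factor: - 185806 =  - 2^1*61^1 *1523^1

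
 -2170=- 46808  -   - 44638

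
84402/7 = 84402/7 =12057.43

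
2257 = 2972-715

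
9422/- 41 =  -230 + 8/41 =-  229.80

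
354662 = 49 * 7238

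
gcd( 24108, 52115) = 7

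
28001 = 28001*1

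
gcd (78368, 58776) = 19592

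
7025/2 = 7025/2 = 3512.50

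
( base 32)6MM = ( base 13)3186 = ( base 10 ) 6870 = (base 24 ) BM6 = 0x1ad6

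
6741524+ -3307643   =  3433881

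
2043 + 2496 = 4539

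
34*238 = 8092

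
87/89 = 87/89 = 0.98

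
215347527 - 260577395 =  - 45229868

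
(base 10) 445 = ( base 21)104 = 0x1bd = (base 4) 12331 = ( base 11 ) 375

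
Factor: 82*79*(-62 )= - 401636   =  -  2^2 * 31^1* 41^1*79^1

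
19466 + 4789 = 24255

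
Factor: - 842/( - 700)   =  2^( -1)*5^( - 2 )*7^(- 1)*421^1 = 421/350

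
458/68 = 229/34 = 6.74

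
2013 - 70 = 1943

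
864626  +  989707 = 1854333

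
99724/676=24931/169  =  147.52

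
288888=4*72222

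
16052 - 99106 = -83054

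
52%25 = 2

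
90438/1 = 90438= 90438.00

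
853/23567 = 853/23567 = 0.04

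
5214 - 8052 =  - 2838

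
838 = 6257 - 5419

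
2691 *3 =8073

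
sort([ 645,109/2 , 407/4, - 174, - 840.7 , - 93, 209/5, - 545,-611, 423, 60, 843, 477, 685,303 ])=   [-840.7 , - 611,- 545,  -  174, - 93 , 209/5,109/2,60, 407/4,303, 423,477, 645,685,843]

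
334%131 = 72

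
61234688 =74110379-12875691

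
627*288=180576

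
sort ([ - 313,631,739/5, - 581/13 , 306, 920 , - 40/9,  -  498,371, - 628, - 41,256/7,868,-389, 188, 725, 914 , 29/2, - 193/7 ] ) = [ - 628,  -  498, - 389, - 313, - 581/13,-41,-193/7, - 40/9, 29/2, 256/7, 739/5,188,306  ,  371,  631,725, 868, 914,920 ]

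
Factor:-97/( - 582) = 1/6 = 2^( - 1) * 3^( - 1)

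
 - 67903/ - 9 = 67903/9 = 7544.78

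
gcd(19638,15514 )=2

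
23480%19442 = 4038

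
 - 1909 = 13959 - 15868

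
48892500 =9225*5300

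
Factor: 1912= 2^3*239^1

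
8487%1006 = 439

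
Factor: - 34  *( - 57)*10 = 2^2*3^1*5^1*17^1*19^1 = 19380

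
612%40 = 12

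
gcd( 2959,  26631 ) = 2959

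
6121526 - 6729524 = -607998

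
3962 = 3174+788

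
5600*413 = 2312800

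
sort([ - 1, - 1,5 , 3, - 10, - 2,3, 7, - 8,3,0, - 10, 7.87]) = [  -  10, - 10, - 8 , - 2, - 1, - 1,0 , 3,3, 3,5,7,7.87]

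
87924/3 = 29308 = 29308.00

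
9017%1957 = 1189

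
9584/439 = 21+365/439=21.83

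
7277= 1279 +5998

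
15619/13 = 1201 + 6/13 = 1201.46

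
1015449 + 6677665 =7693114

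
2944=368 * 8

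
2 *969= 1938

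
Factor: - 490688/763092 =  -2^4*3^ (- 2)*17^1*47^ ( - 1) = - 272/423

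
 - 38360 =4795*( - 8)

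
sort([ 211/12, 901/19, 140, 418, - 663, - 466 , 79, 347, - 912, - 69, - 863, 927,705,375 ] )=[ - 912, - 863, - 663,-466, - 69, 211/12, 901/19,79, 140, 347,375,418, 705,927 ] 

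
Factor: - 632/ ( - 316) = 2 = 2^1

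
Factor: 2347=2347^1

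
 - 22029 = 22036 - 44065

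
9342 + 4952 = 14294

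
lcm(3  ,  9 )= 9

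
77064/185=77064/185 =416.56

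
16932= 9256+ 7676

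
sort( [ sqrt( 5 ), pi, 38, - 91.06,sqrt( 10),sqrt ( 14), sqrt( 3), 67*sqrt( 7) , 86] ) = [ -91.06,sqrt( 3), sqrt( 5),pi,sqrt( 10 ),sqrt( 14 ), 38,  86, 67 * sqrt( 7)]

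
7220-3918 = 3302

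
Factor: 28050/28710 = 3^(  -  1)*5^1*17^1*29^( - 1) = 85/87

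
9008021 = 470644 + 8537377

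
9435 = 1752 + 7683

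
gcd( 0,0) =0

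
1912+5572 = 7484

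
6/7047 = 2/2349 = 0.00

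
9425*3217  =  30320225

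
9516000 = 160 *59475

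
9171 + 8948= 18119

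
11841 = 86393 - 74552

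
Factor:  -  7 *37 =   -  259 = - 7^1*37^1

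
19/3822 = 19/3822= 0.00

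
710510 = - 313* (  -  2270)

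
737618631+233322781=970941412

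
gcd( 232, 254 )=2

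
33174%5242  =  1722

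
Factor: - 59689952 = -2^5*7^1 * 439^1*607^1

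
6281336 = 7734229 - 1452893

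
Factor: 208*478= 99424 = 2^5 * 13^1* 239^1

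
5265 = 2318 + 2947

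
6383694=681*9374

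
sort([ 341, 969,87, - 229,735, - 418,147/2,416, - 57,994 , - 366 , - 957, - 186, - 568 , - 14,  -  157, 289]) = [ - 957, - 568,-418,-366, - 229, - 186, - 157  , - 57,  -  14,147/2,87, 289,341, 416,735,969, 994]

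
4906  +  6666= 11572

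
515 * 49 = 25235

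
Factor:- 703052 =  - 2^2*7^2*17^1*211^1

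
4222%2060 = 102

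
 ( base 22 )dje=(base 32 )6I4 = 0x1a44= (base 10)6724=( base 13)30a3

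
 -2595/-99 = 26  +  7/33 = 26.21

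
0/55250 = 0 = 0.00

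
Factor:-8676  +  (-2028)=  - 10704 = - 2^4*3^1*223^1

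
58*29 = 1682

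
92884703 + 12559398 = 105444101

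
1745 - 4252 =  - 2507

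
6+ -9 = - 3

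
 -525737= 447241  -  972978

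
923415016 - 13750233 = 909664783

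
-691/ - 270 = 2+151/270= 2.56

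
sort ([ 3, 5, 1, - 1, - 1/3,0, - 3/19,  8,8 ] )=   [ - 1,  -  1/3, - 3/19,  0,1,3,5,8 , 8 ] 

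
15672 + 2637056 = 2652728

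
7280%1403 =265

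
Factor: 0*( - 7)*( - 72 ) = 0^1 = 0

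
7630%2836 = 1958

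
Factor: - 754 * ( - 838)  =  2^2*13^1*29^1*419^1   =  631852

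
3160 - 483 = 2677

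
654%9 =6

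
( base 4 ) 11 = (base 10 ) 5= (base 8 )5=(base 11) 5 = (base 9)5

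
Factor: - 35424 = - 2^5 * 3^3*41^1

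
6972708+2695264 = 9667972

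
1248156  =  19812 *63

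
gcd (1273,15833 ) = 1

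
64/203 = 64/203 = 0.32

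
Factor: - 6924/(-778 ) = 2^1 * 3^1 * 389^( - 1)*577^1 = 3462/389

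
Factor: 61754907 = 3^1 * 563^1*36563^1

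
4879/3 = 1626+1/3 = 1626.33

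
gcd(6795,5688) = 9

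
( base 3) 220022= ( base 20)1CG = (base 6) 3012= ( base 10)656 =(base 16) 290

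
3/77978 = 3/77978 = 0.00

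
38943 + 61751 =100694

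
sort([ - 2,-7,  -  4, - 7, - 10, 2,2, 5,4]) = [ - 10,-7,-7 , - 4,  -  2,2,  2,4, 5 ]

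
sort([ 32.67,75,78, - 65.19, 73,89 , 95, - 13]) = [ - 65.19, - 13, 32.67,73,75,78,89,95]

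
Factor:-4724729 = -23^1*205423^1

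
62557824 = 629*99456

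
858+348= 1206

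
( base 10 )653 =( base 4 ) 22031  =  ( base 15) 2D8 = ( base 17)247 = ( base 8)1215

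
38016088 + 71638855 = 109654943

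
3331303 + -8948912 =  - 5617609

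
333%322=11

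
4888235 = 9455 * 517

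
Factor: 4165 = 5^1*7^2*17^1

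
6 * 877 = 5262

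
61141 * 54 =3301614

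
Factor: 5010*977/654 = 815795/109 = 5^1*109^( - 1)*167^1*977^1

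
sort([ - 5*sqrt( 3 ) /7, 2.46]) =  [ - 5*sqrt(  3 )/7,2.46 ]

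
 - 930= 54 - 984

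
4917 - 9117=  - 4200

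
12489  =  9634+2855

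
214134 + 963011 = 1177145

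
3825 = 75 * 51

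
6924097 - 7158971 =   -  234874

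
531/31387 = 531/31387 = 0.02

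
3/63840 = 1/21280 = 0.00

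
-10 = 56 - 66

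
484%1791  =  484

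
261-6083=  - 5822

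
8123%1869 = 647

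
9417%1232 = 793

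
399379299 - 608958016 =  - 209578717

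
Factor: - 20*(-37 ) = 740 = 2^2*5^1* 37^1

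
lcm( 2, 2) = 2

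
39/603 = 13/201 = 0.06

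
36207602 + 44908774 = 81116376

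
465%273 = 192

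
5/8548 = 5/8548 = 0.00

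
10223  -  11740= - 1517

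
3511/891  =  3511/891 = 3.94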